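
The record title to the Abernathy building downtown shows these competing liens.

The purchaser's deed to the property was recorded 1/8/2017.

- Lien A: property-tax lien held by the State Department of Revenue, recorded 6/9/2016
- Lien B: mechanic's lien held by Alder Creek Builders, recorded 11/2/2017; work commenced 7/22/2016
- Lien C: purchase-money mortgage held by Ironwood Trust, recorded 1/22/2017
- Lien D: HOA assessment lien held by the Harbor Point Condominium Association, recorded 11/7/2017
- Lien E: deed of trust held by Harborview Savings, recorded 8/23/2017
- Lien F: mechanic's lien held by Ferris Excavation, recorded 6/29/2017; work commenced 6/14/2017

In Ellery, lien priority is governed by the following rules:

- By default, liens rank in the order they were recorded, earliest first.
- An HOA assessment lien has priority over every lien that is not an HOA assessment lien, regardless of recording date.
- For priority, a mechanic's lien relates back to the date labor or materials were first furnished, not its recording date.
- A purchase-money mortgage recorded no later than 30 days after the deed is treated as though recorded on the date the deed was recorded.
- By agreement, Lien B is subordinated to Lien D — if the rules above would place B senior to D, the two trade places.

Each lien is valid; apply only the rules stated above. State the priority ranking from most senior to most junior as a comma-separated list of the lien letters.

Adjusting effective dates: B relates back to 7/22/2016 (work commenced); C was recorded within the 30-day window, so its effective date is the deed date 1/8/2017; F relates back to 6/14/2017 (work commenced).
D is an HOA assessment lien, so it outranks all other liens regardless of date.
Ordering the rest by effective date: A (6/9/2016), B (7/22/2016), C (1/8/2017), F (6/14/2017), E (8/23/2017).
B already ranks below D; the subordination has no effect.

D, A, B, C, F, E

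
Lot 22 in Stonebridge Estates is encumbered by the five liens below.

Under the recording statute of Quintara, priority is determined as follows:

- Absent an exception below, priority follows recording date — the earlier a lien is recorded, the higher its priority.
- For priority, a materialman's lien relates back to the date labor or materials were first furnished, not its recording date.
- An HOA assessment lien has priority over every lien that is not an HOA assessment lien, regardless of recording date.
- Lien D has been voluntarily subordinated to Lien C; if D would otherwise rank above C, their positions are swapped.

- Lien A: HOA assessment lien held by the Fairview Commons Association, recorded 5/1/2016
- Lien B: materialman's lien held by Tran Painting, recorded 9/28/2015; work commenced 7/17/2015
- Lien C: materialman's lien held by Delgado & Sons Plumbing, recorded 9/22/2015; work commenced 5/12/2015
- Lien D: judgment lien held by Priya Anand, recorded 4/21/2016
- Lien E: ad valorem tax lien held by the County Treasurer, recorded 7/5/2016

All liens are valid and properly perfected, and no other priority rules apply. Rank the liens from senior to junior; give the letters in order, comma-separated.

Adjusting effective dates: B is treated as recorded 7/17/2015, the work-commencement date; C's effective date is 5/12/2015, when work began.
A, as an HOA assessment lien, has superpriority and ranks first.
Ordering the rest by effective date: C (5/12/2015), B (7/17/2015), D (4/21/2016), E (7/5/2016).
D is already junior to C, so the subordination agreement changes nothing.

A, C, B, D, E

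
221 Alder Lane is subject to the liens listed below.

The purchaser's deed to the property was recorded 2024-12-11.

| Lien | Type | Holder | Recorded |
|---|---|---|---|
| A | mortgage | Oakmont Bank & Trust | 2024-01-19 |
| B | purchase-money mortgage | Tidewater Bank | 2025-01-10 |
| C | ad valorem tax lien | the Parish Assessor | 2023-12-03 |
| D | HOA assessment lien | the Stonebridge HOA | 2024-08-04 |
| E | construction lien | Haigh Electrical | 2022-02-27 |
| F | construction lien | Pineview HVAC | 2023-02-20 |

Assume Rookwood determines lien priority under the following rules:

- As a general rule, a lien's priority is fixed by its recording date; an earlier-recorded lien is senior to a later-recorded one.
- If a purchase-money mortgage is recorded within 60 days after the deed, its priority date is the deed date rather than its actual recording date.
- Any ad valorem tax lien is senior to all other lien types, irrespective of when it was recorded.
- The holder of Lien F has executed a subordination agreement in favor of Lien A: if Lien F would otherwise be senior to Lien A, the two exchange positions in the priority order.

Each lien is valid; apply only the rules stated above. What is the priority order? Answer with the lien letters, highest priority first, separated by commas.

Effective dates after the stated exceptions: B was recorded within the 60-day window, so its effective date is the deed date 2024-12-11.
C is an ad valorem tax lien, so it outranks all other liens regardless of date.
Ordering the rest by effective date: E (2022-02-27), F (2023-02-20), A (2024-01-19), D (2024-08-04), B (2024-12-11).
F would otherwise be senior to A, so under the subordination agreement F and A exchange positions.

C, E, A, F, D, B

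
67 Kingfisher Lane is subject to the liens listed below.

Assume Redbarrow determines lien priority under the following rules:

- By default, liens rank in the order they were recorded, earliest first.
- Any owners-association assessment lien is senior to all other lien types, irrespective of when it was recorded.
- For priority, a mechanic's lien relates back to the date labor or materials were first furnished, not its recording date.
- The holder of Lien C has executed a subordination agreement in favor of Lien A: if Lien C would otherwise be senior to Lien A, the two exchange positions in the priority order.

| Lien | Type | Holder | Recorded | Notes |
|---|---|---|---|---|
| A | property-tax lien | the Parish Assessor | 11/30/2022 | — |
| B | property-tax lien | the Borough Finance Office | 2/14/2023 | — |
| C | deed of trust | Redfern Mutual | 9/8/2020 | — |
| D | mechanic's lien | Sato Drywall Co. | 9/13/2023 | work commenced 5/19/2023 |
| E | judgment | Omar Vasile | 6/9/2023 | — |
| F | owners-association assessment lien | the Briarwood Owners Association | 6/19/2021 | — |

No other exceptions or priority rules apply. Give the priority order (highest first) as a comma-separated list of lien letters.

Effective dates after the stated exceptions: D's effective date is 5/19/2023, when work began.
F is an owners-association assessment lien, so it outranks all other liens regardless of date.
Among the remaining liens, by effective date: C (9/8/2020), A (11/30/2022), B (2/14/2023), D (5/19/2023), E (6/9/2023).
Because C would otherwise rank above A, the subordination swaps them.

F, A, C, B, D, E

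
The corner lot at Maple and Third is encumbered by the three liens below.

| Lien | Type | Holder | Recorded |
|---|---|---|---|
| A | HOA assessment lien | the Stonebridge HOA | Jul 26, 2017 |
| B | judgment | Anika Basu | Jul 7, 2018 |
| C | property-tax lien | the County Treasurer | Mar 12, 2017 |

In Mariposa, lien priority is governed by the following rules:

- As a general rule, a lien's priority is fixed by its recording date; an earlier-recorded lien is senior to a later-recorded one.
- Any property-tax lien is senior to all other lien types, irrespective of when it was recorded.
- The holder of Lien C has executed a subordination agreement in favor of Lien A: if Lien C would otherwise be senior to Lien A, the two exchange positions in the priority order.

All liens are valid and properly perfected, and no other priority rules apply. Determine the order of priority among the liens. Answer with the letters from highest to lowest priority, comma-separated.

A, C, B

C is a property-tax lien and takes priority over every other lien.
The other liens, earliest effective date first: A (Jul 26, 2017), B (Jul 7, 2018).
C is senior to A before the subordination, so the two trade places.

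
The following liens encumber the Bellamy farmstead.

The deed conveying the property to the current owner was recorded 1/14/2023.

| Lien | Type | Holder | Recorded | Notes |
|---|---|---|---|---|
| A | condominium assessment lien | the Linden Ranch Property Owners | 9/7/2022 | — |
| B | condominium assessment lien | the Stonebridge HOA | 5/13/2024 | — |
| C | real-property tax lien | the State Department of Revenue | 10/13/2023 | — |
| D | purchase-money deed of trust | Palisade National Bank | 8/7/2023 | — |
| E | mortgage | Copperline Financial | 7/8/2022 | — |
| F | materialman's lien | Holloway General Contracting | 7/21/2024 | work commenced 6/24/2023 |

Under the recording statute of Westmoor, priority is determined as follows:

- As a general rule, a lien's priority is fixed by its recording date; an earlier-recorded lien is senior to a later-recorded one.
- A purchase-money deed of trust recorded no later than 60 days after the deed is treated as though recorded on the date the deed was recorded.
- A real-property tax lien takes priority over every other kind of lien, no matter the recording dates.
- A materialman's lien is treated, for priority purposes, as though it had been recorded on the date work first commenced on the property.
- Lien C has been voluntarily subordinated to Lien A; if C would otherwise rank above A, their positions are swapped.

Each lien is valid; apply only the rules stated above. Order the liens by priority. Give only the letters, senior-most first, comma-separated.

First, effective dates: D missed the 60-day window (205 days after the deed), so its recording date stands; F is treated as recorded 6/24/2023, the work-commencement date.
As a real-property tax lien, C is senior to every other lien.
The other liens, earliest effective date first: E (7/8/2022), A (9/7/2022), F (6/24/2023), D (8/7/2023), B (5/13/2024).
The subordination applies — C was senior to A — so C and A swap.

A, E, C, F, D, B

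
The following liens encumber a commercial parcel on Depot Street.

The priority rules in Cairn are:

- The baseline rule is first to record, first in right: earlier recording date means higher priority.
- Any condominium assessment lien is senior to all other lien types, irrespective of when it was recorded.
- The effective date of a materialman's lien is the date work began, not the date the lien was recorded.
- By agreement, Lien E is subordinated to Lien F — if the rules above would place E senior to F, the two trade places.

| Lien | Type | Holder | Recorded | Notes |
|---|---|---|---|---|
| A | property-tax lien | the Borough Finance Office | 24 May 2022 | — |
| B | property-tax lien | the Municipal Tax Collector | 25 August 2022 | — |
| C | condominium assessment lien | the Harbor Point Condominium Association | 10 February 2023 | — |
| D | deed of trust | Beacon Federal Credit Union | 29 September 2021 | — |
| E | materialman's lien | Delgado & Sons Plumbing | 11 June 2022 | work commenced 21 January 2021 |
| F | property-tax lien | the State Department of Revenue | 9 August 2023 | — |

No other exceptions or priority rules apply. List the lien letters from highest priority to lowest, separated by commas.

C, F, D, A, B, E

Adjusting effective dates: E is treated as recorded 21 January 2021, the work-commencement date.
C is a condominium assessment lien and takes priority over every other lien.
Ordering the rest by effective date: E (21 January 2021), D (29 September 2021), A (24 May 2022), B (25 August 2022), F (9 August 2023).
Because E would otherwise rank above F, the subordination swaps them.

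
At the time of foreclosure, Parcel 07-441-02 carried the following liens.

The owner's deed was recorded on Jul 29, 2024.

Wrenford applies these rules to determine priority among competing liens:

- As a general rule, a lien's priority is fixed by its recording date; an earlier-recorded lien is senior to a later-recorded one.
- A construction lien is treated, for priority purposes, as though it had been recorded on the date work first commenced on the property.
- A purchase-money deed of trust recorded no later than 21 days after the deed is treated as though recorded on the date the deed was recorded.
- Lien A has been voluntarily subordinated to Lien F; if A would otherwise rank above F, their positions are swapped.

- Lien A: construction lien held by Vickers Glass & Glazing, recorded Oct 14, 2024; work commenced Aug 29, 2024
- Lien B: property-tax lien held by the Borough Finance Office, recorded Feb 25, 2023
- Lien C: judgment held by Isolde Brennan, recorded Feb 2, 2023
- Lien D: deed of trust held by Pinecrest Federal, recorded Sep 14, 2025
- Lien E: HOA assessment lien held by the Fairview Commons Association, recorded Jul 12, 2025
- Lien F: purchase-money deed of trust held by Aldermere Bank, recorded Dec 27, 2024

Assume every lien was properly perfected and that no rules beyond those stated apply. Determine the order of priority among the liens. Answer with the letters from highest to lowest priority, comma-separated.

Effective dates: A relates back to Aug 29, 2024 (work commenced); F missed the 21-day window (151 days after the deed), so its recording date stands.
Ordering by effective date: C (Feb 2, 2023), B (Feb 25, 2023), A (Aug 29, 2024), F (Dec 27, 2024), E (Jul 12, 2025), D (Sep 14, 2025).
The subordination applies — A was senior to F — so A and F swap.

C, B, F, A, E, D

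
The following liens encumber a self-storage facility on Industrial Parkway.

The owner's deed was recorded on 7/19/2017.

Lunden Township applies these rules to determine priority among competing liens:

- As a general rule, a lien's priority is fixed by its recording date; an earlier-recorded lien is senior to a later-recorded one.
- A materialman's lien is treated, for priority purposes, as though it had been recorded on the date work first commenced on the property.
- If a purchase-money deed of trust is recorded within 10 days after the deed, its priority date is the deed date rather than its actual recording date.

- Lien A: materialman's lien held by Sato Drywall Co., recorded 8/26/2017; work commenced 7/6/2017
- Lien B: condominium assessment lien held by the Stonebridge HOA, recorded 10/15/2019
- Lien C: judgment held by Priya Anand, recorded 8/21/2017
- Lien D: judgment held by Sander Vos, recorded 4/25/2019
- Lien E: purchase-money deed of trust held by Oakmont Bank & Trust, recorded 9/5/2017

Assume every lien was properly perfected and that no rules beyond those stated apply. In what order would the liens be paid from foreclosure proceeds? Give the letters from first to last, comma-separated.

Adjusting effective dates: A relates back to 7/6/2017 (work commenced); E was recorded 48 days after the deed — beyond 10 days — so no relation-back applies.
Sorted by effective date: A (7/6/2017), C (8/21/2017), E (9/5/2017), D (4/25/2019), B (10/15/2019).

A, C, E, D, B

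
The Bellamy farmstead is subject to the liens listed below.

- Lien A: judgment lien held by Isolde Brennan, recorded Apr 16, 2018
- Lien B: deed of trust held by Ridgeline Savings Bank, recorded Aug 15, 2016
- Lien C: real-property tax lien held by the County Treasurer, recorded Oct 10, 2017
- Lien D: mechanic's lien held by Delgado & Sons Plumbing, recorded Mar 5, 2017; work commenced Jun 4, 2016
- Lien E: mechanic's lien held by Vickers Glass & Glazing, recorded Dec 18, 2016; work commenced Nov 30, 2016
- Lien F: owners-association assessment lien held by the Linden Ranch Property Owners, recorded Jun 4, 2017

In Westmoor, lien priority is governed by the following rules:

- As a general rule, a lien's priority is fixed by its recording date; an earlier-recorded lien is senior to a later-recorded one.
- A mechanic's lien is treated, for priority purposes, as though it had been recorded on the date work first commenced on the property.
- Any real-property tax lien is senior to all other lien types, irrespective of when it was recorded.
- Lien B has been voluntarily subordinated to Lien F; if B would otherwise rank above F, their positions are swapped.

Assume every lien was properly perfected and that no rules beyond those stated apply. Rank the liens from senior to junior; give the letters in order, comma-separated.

C, D, F, E, B, A

Effective dates: D's effective date is Jun 4, 2016, when work began; E's effective date is Nov 30, 2016, when work began.
C is a real-property tax lien, so it outranks all other liens regardless of date.
Remaining liens by effective date: D (Jun 4, 2016), B (Aug 15, 2016), E (Nov 30, 2016), F (Jun 4, 2017), A (Apr 16, 2018).
B is senior to F before the subordination, so the two trade places.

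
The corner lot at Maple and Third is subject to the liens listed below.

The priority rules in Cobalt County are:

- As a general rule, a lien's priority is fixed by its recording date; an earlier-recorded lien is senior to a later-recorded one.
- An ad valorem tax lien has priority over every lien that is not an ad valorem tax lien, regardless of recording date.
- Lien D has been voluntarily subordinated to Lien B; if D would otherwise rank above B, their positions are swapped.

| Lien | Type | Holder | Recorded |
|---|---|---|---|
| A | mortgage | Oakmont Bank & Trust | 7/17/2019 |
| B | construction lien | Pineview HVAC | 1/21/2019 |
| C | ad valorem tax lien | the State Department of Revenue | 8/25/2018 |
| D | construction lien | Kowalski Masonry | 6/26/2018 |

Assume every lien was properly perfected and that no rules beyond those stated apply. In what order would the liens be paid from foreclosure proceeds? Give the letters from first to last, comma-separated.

C, as an ad valorem tax lien, has superpriority and ranks first.
Among the remaining liens, by effective date: D (6/26/2018), B (1/21/2019), A (7/17/2019).
D is senior to B before the subordination, so the two trade places.

C, B, D, A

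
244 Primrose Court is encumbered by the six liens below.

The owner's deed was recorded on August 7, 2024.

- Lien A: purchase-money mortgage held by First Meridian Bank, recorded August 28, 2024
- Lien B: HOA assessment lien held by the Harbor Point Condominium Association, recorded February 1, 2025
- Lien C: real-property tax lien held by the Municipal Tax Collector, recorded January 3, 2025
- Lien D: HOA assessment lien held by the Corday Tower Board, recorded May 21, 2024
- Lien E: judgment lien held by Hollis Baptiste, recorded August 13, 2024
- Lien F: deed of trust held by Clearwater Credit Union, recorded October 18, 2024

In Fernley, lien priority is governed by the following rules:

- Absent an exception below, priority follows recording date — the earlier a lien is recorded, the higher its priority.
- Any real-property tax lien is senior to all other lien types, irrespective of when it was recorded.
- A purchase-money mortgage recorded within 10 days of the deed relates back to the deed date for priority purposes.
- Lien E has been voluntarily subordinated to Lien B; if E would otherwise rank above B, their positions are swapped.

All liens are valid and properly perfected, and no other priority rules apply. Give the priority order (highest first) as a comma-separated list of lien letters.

First, effective dates: A was recorded 21 days after the deed — beyond 10 days — so no relation-back applies.
C is a real-property tax lien and takes priority over every other lien.
Remaining liens by effective date: D (May 21, 2024), E (August 13, 2024), A (August 28, 2024), F (October 18, 2024), B (February 1, 2025).
E is senior to B before the subordination, so the two trade places.

C, D, B, A, F, E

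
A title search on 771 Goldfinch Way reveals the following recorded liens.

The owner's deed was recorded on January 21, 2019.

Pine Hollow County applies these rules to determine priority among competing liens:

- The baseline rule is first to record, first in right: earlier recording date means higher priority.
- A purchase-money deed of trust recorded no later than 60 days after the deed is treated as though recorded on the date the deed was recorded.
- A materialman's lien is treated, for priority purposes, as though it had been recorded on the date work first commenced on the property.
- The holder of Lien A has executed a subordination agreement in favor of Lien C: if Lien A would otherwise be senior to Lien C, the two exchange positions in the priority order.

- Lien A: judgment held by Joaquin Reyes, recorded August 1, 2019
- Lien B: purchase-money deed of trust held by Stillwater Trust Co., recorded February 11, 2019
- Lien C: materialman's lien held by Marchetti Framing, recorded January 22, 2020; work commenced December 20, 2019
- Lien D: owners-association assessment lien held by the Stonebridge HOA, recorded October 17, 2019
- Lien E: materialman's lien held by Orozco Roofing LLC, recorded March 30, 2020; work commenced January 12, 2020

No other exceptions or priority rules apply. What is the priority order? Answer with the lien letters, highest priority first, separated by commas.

First, effective dates: B's effective date is the deed date, January 21, 2019; C relates back to December 20, 2019 (work commenced); E is treated as recorded January 12, 2020, the work-commencement date.
Ordering by effective date: B (January 21, 2019), A (August 1, 2019), D (October 17, 2019), C (December 20, 2019), E (January 12, 2020).
The subordination applies — A was senior to C — so A and C swap.

B, C, D, A, E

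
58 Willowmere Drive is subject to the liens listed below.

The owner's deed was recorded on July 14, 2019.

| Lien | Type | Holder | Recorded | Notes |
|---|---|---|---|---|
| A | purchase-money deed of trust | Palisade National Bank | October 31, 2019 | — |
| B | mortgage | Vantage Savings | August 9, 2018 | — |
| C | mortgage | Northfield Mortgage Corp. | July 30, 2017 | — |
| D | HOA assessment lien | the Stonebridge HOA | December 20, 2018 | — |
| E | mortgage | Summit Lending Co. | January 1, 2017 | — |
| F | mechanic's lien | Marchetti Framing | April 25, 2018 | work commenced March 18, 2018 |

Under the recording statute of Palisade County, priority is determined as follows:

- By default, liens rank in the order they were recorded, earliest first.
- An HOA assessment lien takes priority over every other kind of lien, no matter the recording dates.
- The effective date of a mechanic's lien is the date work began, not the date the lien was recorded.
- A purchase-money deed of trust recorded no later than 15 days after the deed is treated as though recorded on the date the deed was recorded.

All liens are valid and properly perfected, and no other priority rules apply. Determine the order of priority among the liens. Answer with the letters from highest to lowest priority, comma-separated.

Effective dates after the stated exceptions: A was recorded 109 days after the deed — beyond 15 days — so no relation-back applies; F relates back to March 18, 2018 (work commenced).
D, as an HOA assessment lien, has superpriority and ranks first.
Ordering the rest by effective date: E (January 1, 2017), C (July 30, 2017), F (March 18, 2018), B (August 9, 2018), A (October 31, 2019).

D, E, C, F, B, A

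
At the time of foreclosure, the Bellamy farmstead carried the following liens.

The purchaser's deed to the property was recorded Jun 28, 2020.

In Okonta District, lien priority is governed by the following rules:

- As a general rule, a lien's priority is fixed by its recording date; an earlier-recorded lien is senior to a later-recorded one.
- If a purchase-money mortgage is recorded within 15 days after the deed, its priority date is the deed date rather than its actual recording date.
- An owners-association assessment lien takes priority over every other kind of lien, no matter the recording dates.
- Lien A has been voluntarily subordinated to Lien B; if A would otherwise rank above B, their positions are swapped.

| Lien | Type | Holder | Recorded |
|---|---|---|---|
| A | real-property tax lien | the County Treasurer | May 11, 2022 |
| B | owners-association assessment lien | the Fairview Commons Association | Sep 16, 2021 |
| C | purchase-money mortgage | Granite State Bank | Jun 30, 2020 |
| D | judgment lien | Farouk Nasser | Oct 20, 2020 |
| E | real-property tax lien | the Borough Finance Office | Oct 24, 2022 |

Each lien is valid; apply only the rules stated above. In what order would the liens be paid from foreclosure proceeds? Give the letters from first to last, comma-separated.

Effective dates after the stated exceptions: C relates back to the deed date Jun 28, 2020.
B is an owners-association assessment lien and takes priority over every other lien.
The other liens, earliest effective date first: C (Jun 28, 2020), D (Oct 20, 2020), A (May 11, 2022), E (Oct 24, 2022).
Since A is not senior to B, the subordination leaves the order unchanged.

B, C, D, A, E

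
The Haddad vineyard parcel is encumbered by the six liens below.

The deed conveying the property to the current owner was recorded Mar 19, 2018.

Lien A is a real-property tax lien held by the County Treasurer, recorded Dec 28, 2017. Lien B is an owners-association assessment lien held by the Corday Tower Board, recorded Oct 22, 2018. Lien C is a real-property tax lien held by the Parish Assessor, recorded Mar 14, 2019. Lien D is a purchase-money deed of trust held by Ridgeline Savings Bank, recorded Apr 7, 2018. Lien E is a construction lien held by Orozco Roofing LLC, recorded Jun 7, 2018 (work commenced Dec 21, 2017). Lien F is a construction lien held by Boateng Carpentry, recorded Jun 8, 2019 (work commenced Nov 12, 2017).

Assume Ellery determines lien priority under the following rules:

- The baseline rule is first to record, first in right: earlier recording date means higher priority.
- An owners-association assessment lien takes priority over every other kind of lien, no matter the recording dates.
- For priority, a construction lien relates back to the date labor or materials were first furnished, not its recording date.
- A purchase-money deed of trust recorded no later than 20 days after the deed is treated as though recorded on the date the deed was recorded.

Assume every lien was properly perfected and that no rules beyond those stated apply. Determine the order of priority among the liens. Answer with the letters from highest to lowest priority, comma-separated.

B, F, E, A, D, C

Effective dates after the stated exceptions: D relates back to the deed date Mar 19, 2018; E relates back to Dec 21, 2017 (work commenced); F is treated as recorded Nov 12, 2017, the work-commencement date.
B, as an owners-association assessment lien, has superpriority and ranks first.
The other liens, earliest effective date first: F (Nov 12, 2017), E (Dec 21, 2017), A (Dec 28, 2017), D (Mar 19, 2018), C (Mar 14, 2019).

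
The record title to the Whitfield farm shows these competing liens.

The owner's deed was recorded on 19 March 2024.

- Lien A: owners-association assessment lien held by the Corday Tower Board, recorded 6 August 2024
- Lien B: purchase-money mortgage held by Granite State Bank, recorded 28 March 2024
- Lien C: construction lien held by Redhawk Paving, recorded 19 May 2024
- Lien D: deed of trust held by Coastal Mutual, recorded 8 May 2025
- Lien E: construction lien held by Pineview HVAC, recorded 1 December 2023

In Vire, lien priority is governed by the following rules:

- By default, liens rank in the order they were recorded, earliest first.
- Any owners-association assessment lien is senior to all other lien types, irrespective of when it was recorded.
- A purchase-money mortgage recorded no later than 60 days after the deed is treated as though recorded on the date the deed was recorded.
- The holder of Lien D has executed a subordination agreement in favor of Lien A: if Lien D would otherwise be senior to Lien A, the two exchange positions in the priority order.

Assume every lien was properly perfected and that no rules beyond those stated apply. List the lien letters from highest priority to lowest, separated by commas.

Effective dates: B was recorded within the 60-day window, so its effective date is the deed date 19 March 2024.
As an owners-association assessment lien, A is senior to every other lien.
Ordering the rest by effective date: E (1 December 2023), B (19 March 2024), C (19 May 2024), D (8 May 2025).
D is already junior to A, so the subordination agreement changes nothing.

A, E, B, C, D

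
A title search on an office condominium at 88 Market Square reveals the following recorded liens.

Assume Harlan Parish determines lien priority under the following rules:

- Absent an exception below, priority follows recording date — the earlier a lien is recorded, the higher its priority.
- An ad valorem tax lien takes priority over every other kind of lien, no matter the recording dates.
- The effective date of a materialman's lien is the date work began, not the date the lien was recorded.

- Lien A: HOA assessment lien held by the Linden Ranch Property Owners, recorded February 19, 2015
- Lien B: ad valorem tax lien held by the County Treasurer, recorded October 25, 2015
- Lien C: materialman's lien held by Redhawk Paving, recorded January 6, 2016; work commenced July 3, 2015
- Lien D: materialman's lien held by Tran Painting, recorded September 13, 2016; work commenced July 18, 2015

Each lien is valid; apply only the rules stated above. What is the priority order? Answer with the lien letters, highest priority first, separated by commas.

B, A, C, D

Effective dates after the stated exceptions: C relates back to July 3, 2015 (work commenced); D relates back to July 18, 2015 (work commenced).
B, as an ad valorem tax lien, has superpriority and ranks first.
Ordering the rest by effective date: A (February 19, 2015), C (July 3, 2015), D (July 18, 2015).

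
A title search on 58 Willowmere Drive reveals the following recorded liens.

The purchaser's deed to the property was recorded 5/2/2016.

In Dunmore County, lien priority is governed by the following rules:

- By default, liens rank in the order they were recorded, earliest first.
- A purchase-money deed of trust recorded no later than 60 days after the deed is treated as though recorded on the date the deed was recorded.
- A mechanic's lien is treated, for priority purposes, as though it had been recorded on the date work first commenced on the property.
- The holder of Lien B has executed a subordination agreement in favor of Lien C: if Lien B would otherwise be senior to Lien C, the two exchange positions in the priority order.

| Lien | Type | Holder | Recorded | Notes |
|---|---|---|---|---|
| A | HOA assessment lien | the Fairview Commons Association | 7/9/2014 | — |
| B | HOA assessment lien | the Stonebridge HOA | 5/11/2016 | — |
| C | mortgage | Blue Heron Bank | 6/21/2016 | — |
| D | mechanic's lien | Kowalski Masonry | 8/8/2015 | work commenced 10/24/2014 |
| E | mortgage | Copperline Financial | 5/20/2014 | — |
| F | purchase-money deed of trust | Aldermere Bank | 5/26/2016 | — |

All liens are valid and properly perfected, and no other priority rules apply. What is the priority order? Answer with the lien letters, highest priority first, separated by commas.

E, A, D, F, C, B

Adjusting effective dates: D relates back to 10/24/2014 (work commenced); F was recorded within the 60-day window, so its effective date is the deed date 5/2/2016.
By effective date, earliest first: E (5/20/2014), A (7/9/2014), D (10/24/2014), F (5/2/2016), B (5/11/2016), C (6/21/2016).
B is senior to C before the subordination, so the two trade places.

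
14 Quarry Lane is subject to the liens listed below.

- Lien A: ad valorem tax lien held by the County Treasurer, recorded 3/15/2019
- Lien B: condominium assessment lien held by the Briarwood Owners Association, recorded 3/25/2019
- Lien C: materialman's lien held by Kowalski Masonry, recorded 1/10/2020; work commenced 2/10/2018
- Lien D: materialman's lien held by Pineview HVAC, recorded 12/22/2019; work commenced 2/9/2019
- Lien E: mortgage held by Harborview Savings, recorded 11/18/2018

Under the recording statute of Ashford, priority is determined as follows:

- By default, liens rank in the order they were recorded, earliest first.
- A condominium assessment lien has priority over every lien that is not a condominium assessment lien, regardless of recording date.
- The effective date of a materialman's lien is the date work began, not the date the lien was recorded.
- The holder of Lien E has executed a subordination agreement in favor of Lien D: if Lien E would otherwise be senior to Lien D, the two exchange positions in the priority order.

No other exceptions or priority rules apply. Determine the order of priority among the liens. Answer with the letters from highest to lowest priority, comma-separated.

B, C, D, E, A

Effective dates: C is treated as recorded 2/10/2018, the work-commencement date; D relates back to 2/9/2019 (work commenced).
As a condominium assessment lien, B is senior to every other lien.
Remaining liens by effective date: C (2/10/2018), E (11/18/2018), D (2/9/2019), A (3/15/2019).
The subordination applies — E was senior to D — so E and D swap.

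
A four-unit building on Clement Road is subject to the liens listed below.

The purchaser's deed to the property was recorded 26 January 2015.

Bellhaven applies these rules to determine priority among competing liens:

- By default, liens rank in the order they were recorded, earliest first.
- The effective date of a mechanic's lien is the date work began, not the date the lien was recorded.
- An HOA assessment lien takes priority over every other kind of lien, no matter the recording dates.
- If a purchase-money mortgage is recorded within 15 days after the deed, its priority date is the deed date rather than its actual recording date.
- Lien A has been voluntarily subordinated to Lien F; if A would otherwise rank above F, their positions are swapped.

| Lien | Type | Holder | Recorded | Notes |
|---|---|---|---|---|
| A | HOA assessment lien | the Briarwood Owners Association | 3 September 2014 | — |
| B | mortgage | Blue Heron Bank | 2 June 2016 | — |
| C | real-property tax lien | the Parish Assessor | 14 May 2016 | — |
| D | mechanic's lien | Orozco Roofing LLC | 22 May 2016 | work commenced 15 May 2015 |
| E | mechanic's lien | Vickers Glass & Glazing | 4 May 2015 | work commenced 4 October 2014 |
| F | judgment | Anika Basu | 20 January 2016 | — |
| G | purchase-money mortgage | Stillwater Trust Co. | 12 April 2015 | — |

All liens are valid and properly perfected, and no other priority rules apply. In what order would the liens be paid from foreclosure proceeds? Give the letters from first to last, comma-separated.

Effective dates after the stated exceptions: D is treated as recorded 15 May 2015, the work-commencement date; E relates back to 4 October 2014 (work commenced); G was recorded 76 days after the deed, outside the 15-day window, so it keeps its recording date.
A, as an HOA assessment lien, has superpriority and ranks first.
Among the remaining liens, by effective date: E (4 October 2014), G (12 April 2015), D (15 May 2015), F (20 January 2016), C (14 May 2016), B (2 June 2016).
A is senior to F before the subordination, so the two trade places.

F, E, G, D, A, C, B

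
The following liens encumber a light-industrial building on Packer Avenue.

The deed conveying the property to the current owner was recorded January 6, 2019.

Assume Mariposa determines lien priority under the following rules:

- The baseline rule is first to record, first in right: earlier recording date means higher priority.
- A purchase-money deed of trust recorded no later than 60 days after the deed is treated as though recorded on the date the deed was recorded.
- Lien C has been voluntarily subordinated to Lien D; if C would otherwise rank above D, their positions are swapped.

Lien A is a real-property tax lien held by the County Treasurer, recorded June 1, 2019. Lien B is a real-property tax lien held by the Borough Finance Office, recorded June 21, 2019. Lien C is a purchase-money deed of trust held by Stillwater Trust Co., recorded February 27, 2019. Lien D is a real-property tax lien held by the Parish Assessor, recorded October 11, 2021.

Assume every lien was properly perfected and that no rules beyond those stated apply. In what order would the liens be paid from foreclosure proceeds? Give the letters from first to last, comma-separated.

Adjusting effective dates: C relates back to the deed date January 6, 2019.
Sorted by effective date: C (January 6, 2019), A (June 1, 2019), B (June 21, 2019), D (October 11, 2021).
C would otherwise be senior to D, so under the subordination agreement C and D exchange positions.

D, A, B, C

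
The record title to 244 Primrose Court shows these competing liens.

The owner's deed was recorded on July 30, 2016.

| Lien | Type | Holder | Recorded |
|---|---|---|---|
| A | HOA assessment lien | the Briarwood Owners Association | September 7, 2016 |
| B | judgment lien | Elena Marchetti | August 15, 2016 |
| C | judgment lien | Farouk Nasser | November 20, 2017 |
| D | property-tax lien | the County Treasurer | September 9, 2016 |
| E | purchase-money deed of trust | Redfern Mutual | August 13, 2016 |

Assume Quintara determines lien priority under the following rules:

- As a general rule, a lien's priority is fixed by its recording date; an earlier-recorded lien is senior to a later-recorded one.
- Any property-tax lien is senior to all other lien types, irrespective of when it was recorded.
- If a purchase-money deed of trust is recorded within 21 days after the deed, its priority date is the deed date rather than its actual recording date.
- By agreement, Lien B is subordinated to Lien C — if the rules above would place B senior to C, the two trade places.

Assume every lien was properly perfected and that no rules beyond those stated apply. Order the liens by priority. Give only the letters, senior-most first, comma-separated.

D, E, C, A, B

Effective dates: E relates back to the deed date July 30, 2016.
D is a property-tax lien, so it outranks all other liens regardless of date.
Ordering the rest by effective date: E (July 30, 2016), B (August 15, 2016), A (September 7, 2016), C (November 20, 2017).
Because B would otherwise rank above C, the subordination swaps them.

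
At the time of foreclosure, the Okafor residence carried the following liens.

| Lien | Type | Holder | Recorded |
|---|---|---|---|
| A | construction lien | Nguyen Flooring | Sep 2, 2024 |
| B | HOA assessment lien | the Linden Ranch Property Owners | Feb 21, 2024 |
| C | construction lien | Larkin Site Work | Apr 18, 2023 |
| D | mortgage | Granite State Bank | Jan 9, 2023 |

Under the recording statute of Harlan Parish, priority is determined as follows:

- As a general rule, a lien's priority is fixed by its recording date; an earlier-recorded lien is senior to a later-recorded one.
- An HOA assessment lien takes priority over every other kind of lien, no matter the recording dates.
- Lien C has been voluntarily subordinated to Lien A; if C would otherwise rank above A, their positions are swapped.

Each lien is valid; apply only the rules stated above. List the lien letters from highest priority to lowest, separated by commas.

B, D, A, C

As an HOA assessment lien, B is senior to every other lien.
Ordering the rest by effective date: D (Jan 9, 2023), C (Apr 18, 2023), A (Sep 2, 2024).
The subordination applies — C was senior to A — so C and A swap.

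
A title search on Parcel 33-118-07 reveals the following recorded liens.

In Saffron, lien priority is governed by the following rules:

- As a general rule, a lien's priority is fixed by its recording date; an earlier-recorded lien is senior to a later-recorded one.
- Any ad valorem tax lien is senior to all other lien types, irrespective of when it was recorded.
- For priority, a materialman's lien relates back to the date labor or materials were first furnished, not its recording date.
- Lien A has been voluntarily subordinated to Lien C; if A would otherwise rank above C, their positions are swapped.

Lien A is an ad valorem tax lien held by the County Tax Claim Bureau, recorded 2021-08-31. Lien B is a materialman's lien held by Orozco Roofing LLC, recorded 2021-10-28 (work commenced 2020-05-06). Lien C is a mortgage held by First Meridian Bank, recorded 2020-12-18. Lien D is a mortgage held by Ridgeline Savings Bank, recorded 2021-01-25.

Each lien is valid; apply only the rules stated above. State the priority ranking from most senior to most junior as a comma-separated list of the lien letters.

Effective dates after the stated exceptions: B is treated as recorded 2020-05-06, the work-commencement date.
A, as an ad valorem tax lien, has superpriority and ranks first.
The other liens, earliest effective date first: B (2020-05-06), C (2020-12-18), D (2021-01-25).
A is senior to C before the subordination, so the two trade places.

C, B, A, D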